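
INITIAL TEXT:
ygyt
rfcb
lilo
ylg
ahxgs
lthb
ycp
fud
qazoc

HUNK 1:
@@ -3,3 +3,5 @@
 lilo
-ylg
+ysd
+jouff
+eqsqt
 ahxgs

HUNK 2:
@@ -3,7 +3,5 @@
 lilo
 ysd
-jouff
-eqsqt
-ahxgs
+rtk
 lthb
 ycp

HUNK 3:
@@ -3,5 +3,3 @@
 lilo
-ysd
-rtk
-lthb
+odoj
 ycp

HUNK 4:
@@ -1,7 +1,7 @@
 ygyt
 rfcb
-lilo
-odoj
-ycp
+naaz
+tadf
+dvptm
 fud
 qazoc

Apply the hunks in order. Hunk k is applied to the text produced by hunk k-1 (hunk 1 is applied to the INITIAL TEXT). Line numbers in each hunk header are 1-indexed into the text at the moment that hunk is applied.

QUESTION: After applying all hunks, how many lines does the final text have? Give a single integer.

Answer: 7

Derivation:
Hunk 1: at line 3 remove [ylg] add [ysd,jouff,eqsqt] -> 11 lines: ygyt rfcb lilo ysd jouff eqsqt ahxgs lthb ycp fud qazoc
Hunk 2: at line 3 remove [jouff,eqsqt,ahxgs] add [rtk] -> 9 lines: ygyt rfcb lilo ysd rtk lthb ycp fud qazoc
Hunk 3: at line 3 remove [ysd,rtk,lthb] add [odoj] -> 7 lines: ygyt rfcb lilo odoj ycp fud qazoc
Hunk 4: at line 1 remove [lilo,odoj,ycp] add [naaz,tadf,dvptm] -> 7 lines: ygyt rfcb naaz tadf dvptm fud qazoc
Final line count: 7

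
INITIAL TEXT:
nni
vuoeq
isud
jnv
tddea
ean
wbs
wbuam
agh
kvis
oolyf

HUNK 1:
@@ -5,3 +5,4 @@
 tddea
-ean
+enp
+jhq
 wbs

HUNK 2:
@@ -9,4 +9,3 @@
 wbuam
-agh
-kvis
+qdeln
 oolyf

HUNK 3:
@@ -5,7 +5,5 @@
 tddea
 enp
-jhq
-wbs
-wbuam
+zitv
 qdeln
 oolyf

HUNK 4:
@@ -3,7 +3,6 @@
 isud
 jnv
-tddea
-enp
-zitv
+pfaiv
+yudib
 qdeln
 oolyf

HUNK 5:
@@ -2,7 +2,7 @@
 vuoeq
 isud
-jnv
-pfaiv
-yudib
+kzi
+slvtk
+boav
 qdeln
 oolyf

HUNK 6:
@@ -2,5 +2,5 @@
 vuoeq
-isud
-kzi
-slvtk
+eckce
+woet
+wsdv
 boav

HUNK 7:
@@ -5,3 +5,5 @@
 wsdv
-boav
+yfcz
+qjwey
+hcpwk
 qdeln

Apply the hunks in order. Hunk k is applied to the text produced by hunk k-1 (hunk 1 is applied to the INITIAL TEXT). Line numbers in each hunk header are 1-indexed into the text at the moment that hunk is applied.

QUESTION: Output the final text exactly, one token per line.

Answer: nni
vuoeq
eckce
woet
wsdv
yfcz
qjwey
hcpwk
qdeln
oolyf

Derivation:
Hunk 1: at line 5 remove [ean] add [enp,jhq] -> 12 lines: nni vuoeq isud jnv tddea enp jhq wbs wbuam agh kvis oolyf
Hunk 2: at line 9 remove [agh,kvis] add [qdeln] -> 11 lines: nni vuoeq isud jnv tddea enp jhq wbs wbuam qdeln oolyf
Hunk 3: at line 5 remove [jhq,wbs,wbuam] add [zitv] -> 9 lines: nni vuoeq isud jnv tddea enp zitv qdeln oolyf
Hunk 4: at line 3 remove [tddea,enp,zitv] add [pfaiv,yudib] -> 8 lines: nni vuoeq isud jnv pfaiv yudib qdeln oolyf
Hunk 5: at line 2 remove [jnv,pfaiv,yudib] add [kzi,slvtk,boav] -> 8 lines: nni vuoeq isud kzi slvtk boav qdeln oolyf
Hunk 6: at line 2 remove [isud,kzi,slvtk] add [eckce,woet,wsdv] -> 8 lines: nni vuoeq eckce woet wsdv boav qdeln oolyf
Hunk 7: at line 5 remove [boav] add [yfcz,qjwey,hcpwk] -> 10 lines: nni vuoeq eckce woet wsdv yfcz qjwey hcpwk qdeln oolyf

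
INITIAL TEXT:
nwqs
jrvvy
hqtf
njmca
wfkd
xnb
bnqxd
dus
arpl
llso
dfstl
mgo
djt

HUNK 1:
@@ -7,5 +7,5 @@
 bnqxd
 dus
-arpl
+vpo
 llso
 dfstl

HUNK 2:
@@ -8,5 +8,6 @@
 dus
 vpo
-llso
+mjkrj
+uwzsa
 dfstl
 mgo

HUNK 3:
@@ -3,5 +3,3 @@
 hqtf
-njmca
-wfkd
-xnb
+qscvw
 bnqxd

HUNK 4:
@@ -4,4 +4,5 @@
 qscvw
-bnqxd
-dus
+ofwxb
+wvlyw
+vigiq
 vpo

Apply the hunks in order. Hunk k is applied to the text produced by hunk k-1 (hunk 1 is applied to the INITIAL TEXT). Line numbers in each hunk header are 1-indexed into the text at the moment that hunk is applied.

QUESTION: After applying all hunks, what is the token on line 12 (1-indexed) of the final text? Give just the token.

Answer: mgo

Derivation:
Hunk 1: at line 7 remove [arpl] add [vpo] -> 13 lines: nwqs jrvvy hqtf njmca wfkd xnb bnqxd dus vpo llso dfstl mgo djt
Hunk 2: at line 8 remove [llso] add [mjkrj,uwzsa] -> 14 lines: nwqs jrvvy hqtf njmca wfkd xnb bnqxd dus vpo mjkrj uwzsa dfstl mgo djt
Hunk 3: at line 3 remove [njmca,wfkd,xnb] add [qscvw] -> 12 lines: nwqs jrvvy hqtf qscvw bnqxd dus vpo mjkrj uwzsa dfstl mgo djt
Hunk 4: at line 4 remove [bnqxd,dus] add [ofwxb,wvlyw,vigiq] -> 13 lines: nwqs jrvvy hqtf qscvw ofwxb wvlyw vigiq vpo mjkrj uwzsa dfstl mgo djt
Final line 12: mgo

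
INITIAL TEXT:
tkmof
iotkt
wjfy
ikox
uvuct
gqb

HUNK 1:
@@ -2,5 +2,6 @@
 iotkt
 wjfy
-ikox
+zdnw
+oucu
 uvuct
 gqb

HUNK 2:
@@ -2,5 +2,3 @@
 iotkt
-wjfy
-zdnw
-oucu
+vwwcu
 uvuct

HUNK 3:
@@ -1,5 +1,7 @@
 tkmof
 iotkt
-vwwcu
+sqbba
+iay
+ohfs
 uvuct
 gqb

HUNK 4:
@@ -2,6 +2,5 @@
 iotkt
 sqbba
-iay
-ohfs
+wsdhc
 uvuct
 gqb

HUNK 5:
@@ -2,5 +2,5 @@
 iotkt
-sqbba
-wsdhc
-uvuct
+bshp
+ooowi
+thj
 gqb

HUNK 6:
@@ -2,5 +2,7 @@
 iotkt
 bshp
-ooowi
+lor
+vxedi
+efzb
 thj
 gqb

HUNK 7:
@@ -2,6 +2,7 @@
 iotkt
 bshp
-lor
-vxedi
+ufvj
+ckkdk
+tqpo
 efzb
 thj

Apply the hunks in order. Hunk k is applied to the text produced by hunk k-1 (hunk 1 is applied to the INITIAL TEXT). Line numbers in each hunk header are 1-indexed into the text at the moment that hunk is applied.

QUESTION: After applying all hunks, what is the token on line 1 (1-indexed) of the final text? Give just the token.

Answer: tkmof

Derivation:
Hunk 1: at line 2 remove [ikox] add [zdnw,oucu] -> 7 lines: tkmof iotkt wjfy zdnw oucu uvuct gqb
Hunk 2: at line 2 remove [wjfy,zdnw,oucu] add [vwwcu] -> 5 lines: tkmof iotkt vwwcu uvuct gqb
Hunk 3: at line 1 remove [vwwcu] add [sqbba,iay,ohfs] -> 7 lines: tkmof iotkt sqbba iay ohfs uvuct gqb
Hunk 4: at line 2 remove [iay,ohfs] add [wsdhc] -> 6 lines: tkmof iotkt sqbba wsdhc uvuct gqb
Hunk 5: at line 2 remove [sqbba,wsdhc,uvuct] add [bshp,ooowi,thj] -> 6 lines: tkmof iotkt bshp ooowi thj gqb
Hunk 6: at line 2 remove [ooowi] add [lor,vxedi,efzb] -> 8 lines: tkmof iotkt bshp lor vxedi efzb thj gqb
Hunk 7: at line 2 remove [lor,vxedi] add [ufvj,ckkdk,tqpo] -> 9 lines: tkmof iotkt bshp ufvj ckkdk tqpo efzb thj gqb
Final line 1: tkmof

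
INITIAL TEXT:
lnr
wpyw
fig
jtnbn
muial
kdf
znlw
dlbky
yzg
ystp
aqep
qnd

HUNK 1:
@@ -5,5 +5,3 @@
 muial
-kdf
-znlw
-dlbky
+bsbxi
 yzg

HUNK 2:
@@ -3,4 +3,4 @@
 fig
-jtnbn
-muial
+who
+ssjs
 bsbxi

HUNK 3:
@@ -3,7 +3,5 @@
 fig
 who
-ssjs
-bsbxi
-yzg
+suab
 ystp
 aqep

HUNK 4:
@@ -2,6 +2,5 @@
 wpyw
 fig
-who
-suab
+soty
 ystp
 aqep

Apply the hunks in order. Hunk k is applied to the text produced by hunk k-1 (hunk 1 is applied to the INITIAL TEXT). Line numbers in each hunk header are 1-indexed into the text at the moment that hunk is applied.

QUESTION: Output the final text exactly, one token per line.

Answer: lnr
wpyw
fig
soty
ystp
aqep
qnd

Derivation:
Hunk 1: at line 5 remove [kdf,znlw,dlbky] add [bsbxi] -> 10 lines: lnr wpyw fig jtnbn muial bsbxi yzg ystp aqep qnd
Hunk 2: at line 3 remove [jtnbn,muial] add [who,ssjs] -> 10 lines: lnr wpyw fig who ssjs bsbxi yzg ystp aqep qnd
Hunk 3: at line 3 remove [ssjs,bsbxi,yzg] add [suab] -> 8 lines: lnr wpyw fig who suab ystp aqep qnd
Hunk 4: at line 2 remove [who,suab] add [soty] -> 7 lines: lnr wpyw fig soty ystp aqep qnd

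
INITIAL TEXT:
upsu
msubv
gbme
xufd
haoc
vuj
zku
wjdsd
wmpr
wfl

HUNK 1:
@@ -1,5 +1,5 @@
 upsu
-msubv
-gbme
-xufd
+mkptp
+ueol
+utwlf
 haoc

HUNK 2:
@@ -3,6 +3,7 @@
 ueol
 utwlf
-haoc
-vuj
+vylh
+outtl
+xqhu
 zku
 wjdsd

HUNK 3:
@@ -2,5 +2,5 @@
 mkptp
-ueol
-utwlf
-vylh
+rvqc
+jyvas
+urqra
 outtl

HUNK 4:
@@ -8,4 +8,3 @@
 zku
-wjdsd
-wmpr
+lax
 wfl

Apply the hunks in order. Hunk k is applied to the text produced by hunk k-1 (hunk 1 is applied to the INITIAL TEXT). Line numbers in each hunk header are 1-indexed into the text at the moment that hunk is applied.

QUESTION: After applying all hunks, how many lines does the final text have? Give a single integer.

Answer: 10

Derivation:
Hunk 1: at line 1 remove [msubv,gbme,xufd] add [mkptp,ueol,utwlf] -> 10 lines: upsu mkptp ueol utwlf haoc vuj zku wjdsd wmpr wfl
Hunk 2: at line 3 remove [haoc,vuj] add [vylh,outtl,xqhu] -> 11 lines: upsu mkptp ueol utwlf vylh outtl xqhu zku wjdsd wmpr wfl
Hunk 3: at line 2 remove [ueol,utwlf,vylh] add [rvqc,jyvas,urqra] -> 11 lines: upsu mkptp rvqc jyvas urqra outtl xqhu zku wjdsd wmpr wfl
Hunk 4: at line 8 remove [wjdsd,wmpr] add [lax] -> 10 lines: upsu mkptp rvqc jyvas urqra outtl xqhu zku lax wfl
Final line count: 10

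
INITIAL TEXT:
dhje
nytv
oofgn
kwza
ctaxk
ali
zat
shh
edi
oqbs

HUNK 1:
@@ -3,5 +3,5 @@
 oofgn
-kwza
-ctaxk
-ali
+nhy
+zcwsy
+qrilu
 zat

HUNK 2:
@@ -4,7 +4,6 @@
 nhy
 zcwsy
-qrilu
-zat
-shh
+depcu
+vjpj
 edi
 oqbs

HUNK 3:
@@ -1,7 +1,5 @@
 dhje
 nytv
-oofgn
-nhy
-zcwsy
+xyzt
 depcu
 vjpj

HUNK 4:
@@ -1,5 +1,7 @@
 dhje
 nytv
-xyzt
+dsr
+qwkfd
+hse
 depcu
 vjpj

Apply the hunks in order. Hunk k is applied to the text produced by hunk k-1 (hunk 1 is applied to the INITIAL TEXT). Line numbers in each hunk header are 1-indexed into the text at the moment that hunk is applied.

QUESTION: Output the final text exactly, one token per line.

Hunk 1: at line 3 remove [kwza,ctaxk,ali] add [nhy,zcwsy,qrilu] -> 10 lines: dhje nytv oofgn nhy zcwsy qrilu zat shh edi oqbs
Hunk 2: at line 4 remove [qrilu,zat,shh] add [depcu,vjpj] -> 9 lines: dhje nytv oofgn nhy zcwsy depcu vjpj edi oqbs
Hunk 3: at line 1 remove [oofgn,nhy,zcwsy] add [xyzt] -> 7 lines: dhje nytv xyzt depcu vjpj edi oqbs
Hunk 4: at line 1 remove [xyzt] add [dsr,qwkfd,hse] -> 9 lines: dhje nytv dsr qwkfd hse depcu vjpj edi oqbs

Answer: dhje
nytv
dsr
qwkfd
hse
depcu
vjpj
edi
oqbs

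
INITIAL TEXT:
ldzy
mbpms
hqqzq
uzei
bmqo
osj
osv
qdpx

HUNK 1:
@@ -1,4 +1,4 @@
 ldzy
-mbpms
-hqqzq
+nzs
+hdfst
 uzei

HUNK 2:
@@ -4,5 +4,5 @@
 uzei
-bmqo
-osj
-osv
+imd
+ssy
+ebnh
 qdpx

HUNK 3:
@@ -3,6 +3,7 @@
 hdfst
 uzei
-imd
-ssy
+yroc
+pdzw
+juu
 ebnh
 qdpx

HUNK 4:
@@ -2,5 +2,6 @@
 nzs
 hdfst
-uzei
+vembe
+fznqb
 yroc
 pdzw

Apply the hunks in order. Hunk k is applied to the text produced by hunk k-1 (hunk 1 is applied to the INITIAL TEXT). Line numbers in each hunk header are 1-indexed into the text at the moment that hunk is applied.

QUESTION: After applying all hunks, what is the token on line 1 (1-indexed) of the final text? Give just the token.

Hunk 1: at line 1 remove [mbpms,hqqzq] add [nzs,hdfst] -> 8 lines: ldzy nzs hdfst uzei bmqo osj osv qdpx
Hunk 2: at line 4 remove [bmqo,osj,osv] add [imd,ssy,ebnh] -> 8 lines: ldzy nzs hdfst uzei imd ssy ebnh qdpx
Hunk 3: at line 3 remove [imd,ssy] add [yroc,pdzw,juu] -> 9 lines: ldzy nzs hdfst uzei yroc pdzw juu ebnh qdpx
Hunk 4: at line 2 remove [uzei] add [vembe,fznqb] -> 10 lines: ldzy nzs hdfst vembe fznqb yroc pdzw juu ebnh qdpx
Final line 1: ldzy

Answer: ldzy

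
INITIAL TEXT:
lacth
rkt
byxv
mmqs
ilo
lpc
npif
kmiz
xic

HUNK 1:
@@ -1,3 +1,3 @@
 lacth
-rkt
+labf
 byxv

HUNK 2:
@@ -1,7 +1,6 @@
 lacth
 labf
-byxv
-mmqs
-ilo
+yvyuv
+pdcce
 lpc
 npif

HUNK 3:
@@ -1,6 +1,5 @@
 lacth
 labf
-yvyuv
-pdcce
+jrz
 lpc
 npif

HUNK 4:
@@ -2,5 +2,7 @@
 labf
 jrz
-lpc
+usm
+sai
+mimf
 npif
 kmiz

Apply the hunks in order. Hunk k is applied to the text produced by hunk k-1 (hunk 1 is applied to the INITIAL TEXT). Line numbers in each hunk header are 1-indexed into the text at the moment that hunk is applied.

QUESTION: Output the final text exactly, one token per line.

Hunk 1: at line 1 remove [rkt] add [labf] -> 9 lines: lacth labf byxv mmqs ilo lpc npif kmiz xic
Hunk 2: at line 1 remove [byxv,mmqs,ilo] add [yvyuv,pdcce] -> 8 lines: lacth labf yvyuv pdcce lpc npif kmiz xic
Hunk 3: at line 1 remove [yvyuv,pdcce] add [jrz] -> 7 lines: lacth labf jrz lpc npif kmiz xic
Hunk 4: at line 2 remove [lpc] add [usm,sai,mimf] -> 9 lines: lacth labf jrz usm sai mimf npif kmiz xic

Answer: lacth
labf
jrz
usm
sai
mimf
npif
kmiz
xic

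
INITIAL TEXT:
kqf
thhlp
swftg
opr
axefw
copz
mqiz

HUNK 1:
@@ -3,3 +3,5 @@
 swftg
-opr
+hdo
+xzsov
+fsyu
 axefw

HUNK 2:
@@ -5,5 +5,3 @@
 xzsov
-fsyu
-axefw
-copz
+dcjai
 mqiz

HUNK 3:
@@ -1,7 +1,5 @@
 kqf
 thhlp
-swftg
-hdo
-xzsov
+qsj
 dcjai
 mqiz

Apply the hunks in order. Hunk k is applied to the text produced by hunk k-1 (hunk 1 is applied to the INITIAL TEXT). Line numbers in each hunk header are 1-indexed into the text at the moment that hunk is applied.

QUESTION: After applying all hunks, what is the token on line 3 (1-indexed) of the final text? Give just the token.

Hunk 1: at line 3 remove [opr] add [hdo,xzsov,fsyu] -> 9 lines: kqf thhlp swftg hdo xzsov fsyu axefw copz mqiz
Hunk 2: at line 5 remove [fsyu,axefw,copz] add [dcjai] -> 7 lines: kqf thhlp swftg hdo xzsov dcjai mqiz
Hunk 3: at line 1 remove [swftg,hdo,xzsov] add [qsj] -> 5 lines: kqf thhlp qsj dcjai mqiz
Final line 3: qsj

Answer: qsj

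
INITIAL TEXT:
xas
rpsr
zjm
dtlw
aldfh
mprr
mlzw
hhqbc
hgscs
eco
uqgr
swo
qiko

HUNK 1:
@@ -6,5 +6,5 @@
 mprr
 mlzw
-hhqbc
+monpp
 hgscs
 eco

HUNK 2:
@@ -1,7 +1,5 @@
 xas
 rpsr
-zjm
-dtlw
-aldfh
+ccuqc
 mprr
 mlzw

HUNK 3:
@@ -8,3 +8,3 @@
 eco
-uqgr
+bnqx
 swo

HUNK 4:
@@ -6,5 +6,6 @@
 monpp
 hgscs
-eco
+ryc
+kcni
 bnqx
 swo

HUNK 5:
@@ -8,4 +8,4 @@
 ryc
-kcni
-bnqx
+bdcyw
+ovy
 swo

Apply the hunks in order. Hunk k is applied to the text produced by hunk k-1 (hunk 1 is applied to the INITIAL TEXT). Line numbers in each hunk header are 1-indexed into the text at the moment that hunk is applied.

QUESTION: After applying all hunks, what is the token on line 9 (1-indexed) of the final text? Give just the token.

Answer: bdcyw

Derivation:
Hunk 1: at line 6 remove [hhqbc] add [monpp] -> 13 lines: xas rpsr zjm dtlw aldfh mprr mlzw monpp hgscs eco uqgr swo qiko
Hunk 2: at line 1 remove [zjm,dtlw,aldfh] add [ccuqc] -> 11 lines: xas rpsr ccuqc mprr mlzw monpp hgscs eco uqgr swo qiko
Hunk 3: at line 8 remove [uqgr] add [bnqx] -> 11 lines: xas rpsr ccuqc mprr mlzw monpp hgscs eco bnqx swo qiko
Hunk 4: at line 6 remove [eco] add [ryc,kcni] -> 12 lines: xas rpsr ccuqc mprr mlzw monpp hgscs ryc kcni bnqx swo qiko
Hunk 5: at line 8 remove [kcni,bnqx] add [bdcyw,ovy] -> 12 lines: xas rpsr ccuqc mprr mlzw monpp hgscs ryc bdcyw ovy swo qiko
Final line 9: bdcyw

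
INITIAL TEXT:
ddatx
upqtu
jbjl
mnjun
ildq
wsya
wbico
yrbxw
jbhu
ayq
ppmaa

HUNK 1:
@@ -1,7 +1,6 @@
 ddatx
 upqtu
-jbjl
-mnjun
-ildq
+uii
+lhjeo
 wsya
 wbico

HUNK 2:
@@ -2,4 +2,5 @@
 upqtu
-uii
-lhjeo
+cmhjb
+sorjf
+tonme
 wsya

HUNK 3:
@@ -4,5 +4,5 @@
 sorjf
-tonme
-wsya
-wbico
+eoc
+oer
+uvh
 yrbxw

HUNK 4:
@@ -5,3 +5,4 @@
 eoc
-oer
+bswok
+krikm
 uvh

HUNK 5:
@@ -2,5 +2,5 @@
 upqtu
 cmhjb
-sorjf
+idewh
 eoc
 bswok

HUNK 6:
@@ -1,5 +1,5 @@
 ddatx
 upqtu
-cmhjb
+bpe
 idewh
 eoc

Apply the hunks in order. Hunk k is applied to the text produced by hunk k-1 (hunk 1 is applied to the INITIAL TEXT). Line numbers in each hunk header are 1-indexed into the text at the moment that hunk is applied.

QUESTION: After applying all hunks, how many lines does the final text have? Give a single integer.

Answer: 12

Derivation:
Hunk 1: at line 1 remove [jbjl,mnjun,ildq] add [uii,lhjeo] -> 10 lines: ddatx upqtu uii lhjeo wsya wbico yrbxw jbhu ayq ppmaa
Hunk 2: at line 2 remove [uii,lhjeo] add [cmhjb,sorjf,tonme] -> 11 lines: ddatx upqtu cmhjb sorjf tonme wsya wbico yrbxw jbhu ayq ppmaa
Hunk 3: at line 4 remove [tonme,wsya,wbico] add [eoc,oer,uvh] -> 11 lines: ddatx upqtu cmhjb sorjf eoc oer uvh yrbxw jbhu ayq ppmaa
Hunk 4: at line 5 remove [oer] add [bswok,krikm] -> 12 lines: ddatx upqtu cmhjb sorjf eoc bswok krikm uvh yrbxw jbhu ayq ppmaa
Hunk 5: at line 2 remove [sorjf] add [idewh] -> 12 lines: ddatx upqtu cmhjb idewh eoc bswok krikm uvh yrbxw jbhu ayq ppmaa
Hunk 6: at line 1 remove [cmhjb] add [bpe] -> 12 lines: ddatx upqtu bpe idewh eoc bswok krikm uvh yrbxw jbhu ayq ppmaa
Final line count: 12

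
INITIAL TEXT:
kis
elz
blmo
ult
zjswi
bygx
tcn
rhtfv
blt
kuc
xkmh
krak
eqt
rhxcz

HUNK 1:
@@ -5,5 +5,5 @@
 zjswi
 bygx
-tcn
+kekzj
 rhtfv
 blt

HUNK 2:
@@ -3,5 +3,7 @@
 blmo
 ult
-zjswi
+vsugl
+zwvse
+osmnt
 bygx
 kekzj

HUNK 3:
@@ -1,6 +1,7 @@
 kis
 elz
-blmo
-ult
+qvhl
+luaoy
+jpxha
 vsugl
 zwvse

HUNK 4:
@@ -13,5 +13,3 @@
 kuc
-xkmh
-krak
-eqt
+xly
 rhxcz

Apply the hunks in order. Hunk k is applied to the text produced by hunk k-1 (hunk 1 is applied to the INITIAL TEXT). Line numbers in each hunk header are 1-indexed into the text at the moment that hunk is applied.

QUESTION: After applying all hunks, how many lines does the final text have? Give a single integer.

Answer: 15

Derivation:
Hunk 1: at line 5 remove [tcn] add [kekzj] -> 14 lines: kis elz blmo ult zjswi bygx kekzj rhtfv blt kuc xkmh krak eqt rhxcz
Hunk 2: at line 3 remove [zjswi] add [vsugl,zwvse,osmnt] -> 16 lines: kis elz blmo ult vsugl zwvse osmnt bygx kekzj rhtfv blt kuc xkmh krak eqt rhxcz
Hunk 3: at line 1 remove [blmo,ult] add [qvhl,luaoy,jpxha] -> 17 lines: kis elz qvhl luaoy jpxha vsugl zwvse osmnt bygx kekzj rhtfv blt kuc xkmh krak eqt rhxcz
Hunk 4: at line 13 remove [xkmh,krak,eqt] add [xly] -> 15 lines: kis elz qvhl luaoy jpxha vsugl zwvse osmnt bygx kekzj rhtfv blt kuc xly rhxcz
Final line count: 15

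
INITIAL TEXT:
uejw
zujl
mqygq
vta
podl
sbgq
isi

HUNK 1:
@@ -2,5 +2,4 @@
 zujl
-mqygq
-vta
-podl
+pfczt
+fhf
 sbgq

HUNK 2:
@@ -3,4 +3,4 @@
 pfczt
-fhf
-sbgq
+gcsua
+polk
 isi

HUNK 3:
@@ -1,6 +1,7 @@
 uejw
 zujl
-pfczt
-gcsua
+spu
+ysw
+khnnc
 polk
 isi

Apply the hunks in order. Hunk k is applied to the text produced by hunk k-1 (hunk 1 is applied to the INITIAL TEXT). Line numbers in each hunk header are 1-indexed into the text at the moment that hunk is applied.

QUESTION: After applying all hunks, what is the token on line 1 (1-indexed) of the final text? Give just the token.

Answer: uejw

Derivation:
Hunk 1: at line 2 remove [mqygq,vta,podl] add [pfczt,fhf] -> 6 lines: uejw zujl pfczt fhf sbgq isi
Hunk 2: at line 3 remove [fhf,sbgq] add [gcsua,polk] -> 6 lines: uejw zujl pfczt gcsua polk isi
Hunk 3: at line 1 remove [pfczt,gcsua] add [spu,ysw,khnnc] -> 7 lines: uejw zujl spu ysw khnnc polk isi
Final line 1: uejw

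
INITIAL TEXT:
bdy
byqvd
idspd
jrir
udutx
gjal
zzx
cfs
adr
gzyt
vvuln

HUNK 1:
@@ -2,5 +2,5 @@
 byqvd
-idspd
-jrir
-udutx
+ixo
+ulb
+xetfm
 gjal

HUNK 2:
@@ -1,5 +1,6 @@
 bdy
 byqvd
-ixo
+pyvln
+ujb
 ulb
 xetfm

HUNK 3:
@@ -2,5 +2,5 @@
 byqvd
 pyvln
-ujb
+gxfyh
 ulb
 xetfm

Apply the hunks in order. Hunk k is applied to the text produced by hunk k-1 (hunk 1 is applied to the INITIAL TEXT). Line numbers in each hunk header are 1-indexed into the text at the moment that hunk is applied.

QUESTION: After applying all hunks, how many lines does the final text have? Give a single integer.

Hunk 1: at line 2 remove [idspd,jrir,udutx] add [ixo,ulb,xetfm] -> 11 lines: bdy byqvd ixo ulb xetfm gjal zzx cfs adr gzyt vvuln
Hunk 2: at line 1 remove [ixo] add [pyvln,ujb] -> 12 lines: bdy byqvd pyvln ujb ulb xetfm gjal zzx cfs adr gzyt vvuln
Hunk 3: at line 2 remove [ujb] add [gxfyh] -> 12 lines: bdy byqvd pyvln gxfyh ulb xetfm gjal zzx cfs adr gzyt vvuln
Final line count: 12

Answer: 12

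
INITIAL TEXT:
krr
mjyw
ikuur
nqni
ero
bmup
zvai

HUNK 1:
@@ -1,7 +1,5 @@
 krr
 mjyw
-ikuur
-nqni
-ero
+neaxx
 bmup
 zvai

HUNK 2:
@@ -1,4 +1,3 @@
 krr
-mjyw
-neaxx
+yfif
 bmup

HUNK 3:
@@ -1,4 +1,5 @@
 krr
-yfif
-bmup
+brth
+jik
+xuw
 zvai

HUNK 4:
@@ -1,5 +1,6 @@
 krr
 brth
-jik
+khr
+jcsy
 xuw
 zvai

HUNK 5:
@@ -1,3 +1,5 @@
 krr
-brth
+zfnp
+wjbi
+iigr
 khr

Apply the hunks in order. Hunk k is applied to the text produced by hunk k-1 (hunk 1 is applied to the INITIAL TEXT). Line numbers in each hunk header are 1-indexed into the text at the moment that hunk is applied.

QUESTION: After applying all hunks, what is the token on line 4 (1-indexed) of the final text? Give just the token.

Hunk 1: at line 1 remove [ikuur,nqni,ero] add [neaxx] -> 5 lines: krr mjyw neaxx bmup zvai
Hunk 2: at line 1 remove [mjyw,neaxx] add [yfif] -> 4 lines: krr yfif bmup zvai
Hunk 3: at line 1 remove [yfif,bmup] add [brth,jik,xuw] -> 5 lines: krr brth jik xuw zvai
Hunk 4: at line 1 remove [jik] add [khr,jcsy] -> 6 lines: krr brth khr jcsy xuw zvai
Hunk 5: at line 1 remove [brth] add [zfnp,wjbi,iigr] -> 8 lines: krr zfnp wjbi iigr khr jcsy xuw zvai
Final line 4: iigr

Answer: iigr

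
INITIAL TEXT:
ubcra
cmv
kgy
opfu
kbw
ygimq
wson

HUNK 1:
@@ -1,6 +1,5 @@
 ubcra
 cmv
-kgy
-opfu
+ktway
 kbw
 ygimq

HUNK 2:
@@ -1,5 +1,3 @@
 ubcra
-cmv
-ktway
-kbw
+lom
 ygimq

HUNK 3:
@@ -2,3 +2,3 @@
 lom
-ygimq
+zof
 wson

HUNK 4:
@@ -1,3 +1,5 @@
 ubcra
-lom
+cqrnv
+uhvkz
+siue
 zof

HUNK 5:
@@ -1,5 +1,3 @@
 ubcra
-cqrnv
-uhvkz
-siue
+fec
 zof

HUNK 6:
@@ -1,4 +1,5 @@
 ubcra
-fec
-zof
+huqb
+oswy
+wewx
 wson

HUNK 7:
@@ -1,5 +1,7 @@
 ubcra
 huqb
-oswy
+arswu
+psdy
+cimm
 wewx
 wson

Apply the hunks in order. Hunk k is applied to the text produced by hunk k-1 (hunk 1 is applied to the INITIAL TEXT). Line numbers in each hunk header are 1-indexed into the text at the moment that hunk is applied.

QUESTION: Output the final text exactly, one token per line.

Hunk 1: at line 1 remove [kgy,opfu] add [ktway] -> 6 lines: ubcra cmv ktway kbw ygimq wson
Hunk 2: at line 1 remove [cmv,ktway,kbw] add [lom] -> 4 lines: ubcra lom ygimq wson
Hunk 3: at line 2 remove [ygimq] add [zof] -> 4 lines: ubcra lom zof wson
Hunk 4: at line 1 remove [lom] add [cqrnv,uhvkz,siue] -> 6 lines: ubcra cqrnv uhvkz siue zof wson
Hunk 5: at line 1 remove [cqrnv,uhvkz,siue] add [fec] -> 4 lines: ubcra fec zof wson
Hunk 6: at line 1 remove [fec,zof] add [huqb,oswy,wewx] -> 5 lines: ubcra huqb oswy wewx wson
Hunk 7: at line 1 remove [oswy] add [arswu,psdy,cimm] -> 7 lines: ubcra huqb arswu psdy cimm wewx wson

Answer: ubcra
huqb
arswu
psdy
cimm
wewx
wson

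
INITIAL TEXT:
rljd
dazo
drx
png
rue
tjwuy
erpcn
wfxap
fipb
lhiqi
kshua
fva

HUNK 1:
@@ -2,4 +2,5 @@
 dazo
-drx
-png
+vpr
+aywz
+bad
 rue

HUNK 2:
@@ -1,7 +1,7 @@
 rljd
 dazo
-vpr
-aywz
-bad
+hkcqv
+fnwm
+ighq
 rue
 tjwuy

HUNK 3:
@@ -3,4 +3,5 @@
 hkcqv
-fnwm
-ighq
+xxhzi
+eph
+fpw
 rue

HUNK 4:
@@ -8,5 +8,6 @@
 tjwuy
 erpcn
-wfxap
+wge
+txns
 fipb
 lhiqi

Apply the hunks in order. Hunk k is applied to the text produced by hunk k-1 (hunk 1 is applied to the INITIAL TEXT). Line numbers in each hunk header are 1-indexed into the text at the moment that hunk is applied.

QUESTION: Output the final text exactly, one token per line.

Answer: rljd
dazo
hkcqv
xxhzi
eph
fpw
rue
tjwuy
erpcn
wge
txns
fipb
lhiqi
kshua
fva

Derivation:
Hunk 1: at line 2 remove [drx,png] add [vpr,aywz,bad] -> 13 lines: rljd dazo vpr aywz bad rue tjwuy erpcn wfxap fipb lhiqi kshua fva
Hunk 2: at line 1 remove [vpr,aywz,bad] add [hkcqv,fnwm,ighq] -> 13 lines: rljd dazo hkcqv fnwm ighq rue tjwuy erpcn wfxap fipb lhiqi kshua fva
Hunk 3: at line 3 remove [fnwm,ighq] add [xxhzi,eph,fpw] -> 14 lines: rljd dazo hkcqv xxhzi eph fpw rue tjwuy erpcn wfxap fipb lhiqi kshua fva
Hunk 4: at line 8 remove [wfxap] add [wge,txns] -> 15 lines: rljd dazo hkcqv xxhzi eph fpw rue tjwuy erpcn wge txns fipb lhiqi kshua fva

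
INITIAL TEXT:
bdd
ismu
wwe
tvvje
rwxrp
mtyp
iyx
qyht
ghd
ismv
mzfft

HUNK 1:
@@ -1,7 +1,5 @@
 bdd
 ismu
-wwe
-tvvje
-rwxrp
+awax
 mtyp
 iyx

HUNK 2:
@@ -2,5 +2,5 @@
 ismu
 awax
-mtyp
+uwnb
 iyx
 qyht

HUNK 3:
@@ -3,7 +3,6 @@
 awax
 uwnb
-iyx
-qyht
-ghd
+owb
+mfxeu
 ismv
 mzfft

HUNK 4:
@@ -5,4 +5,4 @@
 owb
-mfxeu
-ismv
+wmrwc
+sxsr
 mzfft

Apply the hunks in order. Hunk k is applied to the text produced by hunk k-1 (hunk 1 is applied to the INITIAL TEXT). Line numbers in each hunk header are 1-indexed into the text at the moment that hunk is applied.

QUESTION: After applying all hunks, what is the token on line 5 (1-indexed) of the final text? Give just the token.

Hunk 1: at line 1 remove [wwe,tvvje,rwxrp] add [awax] -> 9 lines: bdd ismu awax mtyp iyx qyht ghd ismv mzfft
Hunk 2: at line 2 remove [mtyp] add [uwnb] -> 9 lines: bdd ismu awax uwnb iyx qyht ghd ismv mzfft
Hunk 3: at line 3 remove [iyx,qyht,ghd] add [owb,mfxeu] -> 8 lines: bdd ismu awax uwnb owb mfxeu ismv mzfft
Hunk 4: at line 5 remove [mfxeu,ismv] add [wmrwc,sxsr] -> 8 lines: bdd ismu awax uwnb owb wmrwc sxsr mzfft
Final line 5: owb

Answer: owb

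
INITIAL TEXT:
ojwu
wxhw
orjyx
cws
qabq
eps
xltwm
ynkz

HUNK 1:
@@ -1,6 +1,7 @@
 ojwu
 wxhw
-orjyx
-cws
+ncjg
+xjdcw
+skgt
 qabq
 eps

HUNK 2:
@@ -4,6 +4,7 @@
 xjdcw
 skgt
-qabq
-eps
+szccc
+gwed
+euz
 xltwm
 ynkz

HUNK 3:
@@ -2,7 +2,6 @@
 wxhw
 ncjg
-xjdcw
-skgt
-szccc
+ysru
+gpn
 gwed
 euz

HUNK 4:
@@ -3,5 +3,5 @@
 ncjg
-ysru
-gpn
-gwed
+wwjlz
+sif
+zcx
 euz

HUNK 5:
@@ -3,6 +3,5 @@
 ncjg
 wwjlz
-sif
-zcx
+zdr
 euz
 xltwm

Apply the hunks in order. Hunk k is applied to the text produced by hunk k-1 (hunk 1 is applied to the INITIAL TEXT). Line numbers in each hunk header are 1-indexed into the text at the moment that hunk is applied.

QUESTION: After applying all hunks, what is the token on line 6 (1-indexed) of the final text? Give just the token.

Hunk 1: at line 1 remove [orjyx,cws] add [ncjg,xjdcw,skgt] -> 9 lines: ojwu wxhw ncjg xjdcw skgt qabq eps xltwm ynkz
Hunk 2: at line 4 remove [qabq,eps] add [szccc,gwed,euz] -> 10 lines: ojwu wxhw ncjg xjdcw skgt szccc gwed euz xltwm ynkz
Hunk 3: at line 2 remove [xjdcw,skgt,szccc] add [ysru,gpn] -> 9 lines: ojwu wxhw ncjg ysru gpn gwed euz xltwm ynkz
Hunk 4: at line 3 remove [ysru,gpn,gwed] add [wwjlz,sif,zcx] -> 9 lines: ojwu wxhw ncjg wwjlz sif zcx euz xltwm ynkz
Hunk 5: at line 3 remove [sif,zcx] add [zdr] -> 8 lines: ojwu wxhw ncjg wwjlz zdr euz xltwm ynkz
Final line 6: euz

Answer: euz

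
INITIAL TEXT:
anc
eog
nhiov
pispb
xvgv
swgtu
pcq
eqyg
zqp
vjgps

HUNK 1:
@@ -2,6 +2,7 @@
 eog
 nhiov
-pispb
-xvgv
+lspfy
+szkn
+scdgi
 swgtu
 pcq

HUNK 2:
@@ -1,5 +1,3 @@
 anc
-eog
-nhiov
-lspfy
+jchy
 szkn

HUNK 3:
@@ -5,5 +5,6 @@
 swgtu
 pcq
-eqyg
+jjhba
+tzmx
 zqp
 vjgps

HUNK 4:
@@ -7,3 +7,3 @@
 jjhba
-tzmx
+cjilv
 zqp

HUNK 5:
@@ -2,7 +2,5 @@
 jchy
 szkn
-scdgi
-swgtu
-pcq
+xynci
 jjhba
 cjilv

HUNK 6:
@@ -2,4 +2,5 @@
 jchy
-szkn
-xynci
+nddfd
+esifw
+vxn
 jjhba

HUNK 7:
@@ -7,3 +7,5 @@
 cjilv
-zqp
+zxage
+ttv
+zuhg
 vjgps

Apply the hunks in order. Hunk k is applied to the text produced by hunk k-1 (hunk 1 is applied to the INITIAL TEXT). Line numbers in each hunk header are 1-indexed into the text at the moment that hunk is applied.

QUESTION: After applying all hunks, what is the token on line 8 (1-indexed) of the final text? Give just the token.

Answer: zxage

Derivation:
Hunk 1: at line 2 remove [pispb,xvgv] add [lspfy,szkn,scdgi] -> 11 lines: anc eog nhiov lspfy szkn scdgi swgtu pcq eqyg zqp vjgps
Hunk 2: at line 1 remove [eog,nhiov,lspfy] add [jchy] -> 9 lines: anc jchy szkn scdgi swgtu pcq eqyg zqp vjgps
Hunk 3: at line 5 remove [eqyg] add [jjhba,tzmx] -> 10 lines: anc jchy szkn scdgi swgtu pcq jjhba tzmx zqp vjgps
Hunk 4: at line 7 remove [tzmx] add [cjilv] -> 10 lines: anc jchy szkn scdgi swgtu pcq jjhba cjilv zqp vjgps
Hunk 5: at line 2 remove [scdgi,swgtu,pcq] add [xynci] -> 8 lines: anc jchy szkn xynci jjhba cjilv zqp vjgps
Hunk 6: at line 2 remove [szkn,xynci] add [nddfd,esifw,vxn] -> 9 lines: anc jchy nddfd esifw vxn jjhba cjilv zqp vjgps
Hunk 7: at line 7 remove [zqp] add [zxage,ttv,zuhg] -> 11 lines: anc jchy nddfd esifw vxn jjhba cjilv zxage ttv zuhg vjgps
Final line 8: zxage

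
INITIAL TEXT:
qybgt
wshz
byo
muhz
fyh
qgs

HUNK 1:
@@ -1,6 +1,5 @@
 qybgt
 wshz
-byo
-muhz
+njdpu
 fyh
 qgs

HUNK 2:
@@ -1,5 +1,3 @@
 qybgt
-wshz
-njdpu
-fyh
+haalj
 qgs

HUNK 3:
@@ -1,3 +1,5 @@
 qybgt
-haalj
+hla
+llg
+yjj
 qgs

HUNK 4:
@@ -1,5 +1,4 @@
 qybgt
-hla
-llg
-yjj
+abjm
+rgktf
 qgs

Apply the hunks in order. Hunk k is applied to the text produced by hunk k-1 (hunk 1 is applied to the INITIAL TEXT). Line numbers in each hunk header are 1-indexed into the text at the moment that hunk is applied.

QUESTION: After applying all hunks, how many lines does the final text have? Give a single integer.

Answer: 4

Derivation:
Hunk 1: at line 1 remove [byo,muhz] add [njdpu] -> 5 lines: qybgt wshz njdpu fyh qgs
Hunk 2: at line 1 remove [wshz,njdpu,fyh] add [haalj] -> 3 lines: qybgt haalj qgs
Hunk 3: at line 1 remove [haalj] add [hla,llg,yjj] -> 5 lines: qybgt hla llg yjj qgs
Hunk 4: at line 1 remove [hla,llg,yjj] add [abjm,rgktf] -> 4 lines: qybgt abjm rgktf qgs
Final line count: 4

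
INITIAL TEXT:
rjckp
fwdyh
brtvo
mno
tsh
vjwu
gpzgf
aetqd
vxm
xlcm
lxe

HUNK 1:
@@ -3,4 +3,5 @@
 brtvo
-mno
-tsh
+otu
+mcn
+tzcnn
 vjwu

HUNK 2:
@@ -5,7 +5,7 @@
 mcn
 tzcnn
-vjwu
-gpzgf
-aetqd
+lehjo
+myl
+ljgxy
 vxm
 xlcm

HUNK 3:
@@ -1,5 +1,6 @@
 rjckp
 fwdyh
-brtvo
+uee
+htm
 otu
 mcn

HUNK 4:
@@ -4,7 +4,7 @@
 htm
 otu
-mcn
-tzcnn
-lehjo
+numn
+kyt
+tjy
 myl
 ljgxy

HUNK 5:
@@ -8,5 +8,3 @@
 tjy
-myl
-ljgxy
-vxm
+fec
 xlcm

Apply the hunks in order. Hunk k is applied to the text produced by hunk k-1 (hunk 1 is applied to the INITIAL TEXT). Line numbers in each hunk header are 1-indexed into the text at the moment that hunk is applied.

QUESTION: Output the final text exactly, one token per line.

Answer: rjckp
fwdyh
uee
htm
otu
numn
kyt
tjy
fec
xlcm
lxe

Derivation:
Hunk 1: at line 3 remove [mno,tsh] add [otu,mcn,tzcnn] -> 12 lines: rjckp fwdyh brtvo otu mcn tzcnn vjwu gpzgf aetqd vxm xlcm lxe
Hunk 2: at line 5 remove [vjwu,gpzgf,aetqd] add [lehjo,myl,ljgxy] -> 12 lines: rjckp fwdyh brtvo otu mcn tzcnn lehjo myl ljgxy vxm xlcm lxe
Hunk 3: at line 1 remove [brtvo] add [uee,htm] -> 13 lines: rjckp fwdyh uee htm otu mcn tzcnn lehjo myl ljgxy vxm xlcm lxe
Hunk 4: at line 4 remove [mcn,tzcnn,lehjo] add [numn,kyt,tjy] -> 13 lines: rjckp fwdyh uee htm otu numn kyt tjy myl ljgxy vxm xlcm lxe
Hunk 5: at line 8 remove [myl,ljgxy,vxm] add [fec] -> 11 lines: rjckp fwdyh uee htm otu numn kyt tjy fec xlcm lxe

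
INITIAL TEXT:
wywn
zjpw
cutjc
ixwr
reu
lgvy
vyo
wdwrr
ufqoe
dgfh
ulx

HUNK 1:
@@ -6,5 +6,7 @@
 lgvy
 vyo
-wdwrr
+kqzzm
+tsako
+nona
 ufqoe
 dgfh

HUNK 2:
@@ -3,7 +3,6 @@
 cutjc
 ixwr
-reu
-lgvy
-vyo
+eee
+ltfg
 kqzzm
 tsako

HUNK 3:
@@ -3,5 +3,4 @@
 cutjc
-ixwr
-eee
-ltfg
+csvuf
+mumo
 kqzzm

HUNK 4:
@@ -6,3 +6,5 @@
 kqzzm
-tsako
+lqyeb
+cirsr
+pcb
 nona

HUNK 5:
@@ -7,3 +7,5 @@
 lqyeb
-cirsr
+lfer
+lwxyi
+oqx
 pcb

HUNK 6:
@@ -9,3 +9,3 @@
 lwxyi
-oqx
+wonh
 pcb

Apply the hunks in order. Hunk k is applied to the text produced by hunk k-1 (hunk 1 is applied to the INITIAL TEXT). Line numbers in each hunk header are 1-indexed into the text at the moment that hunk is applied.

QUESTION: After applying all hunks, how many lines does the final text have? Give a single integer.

Answer: 15

Derivation:
Hunk 1: at line 6 remove [wdwrr] add [kqzzm,tsako,nona] -> 13 lines: wywn zjpw cutjc ixwr reu lgvy vyo kqzzm tsako nona ufqoe dgfh ulx
Hunk 2: at line 3 remove [reu,lgvy,vyo] add [eee,ltfg] -> 12 lines: wywn zjpw cutjc ixwr eee ltfg kqzzm tsako nona ufqoe dgfh ulx
Hunk 3: at line 3 remove [ixwr,eee,ltfg] add [csvuf,mumo] -> 11 lines: wywn zjpw cutjc csvuf mumo kqzzm tsako nona ufqoe dgfh ulx
Hunk 4: at line 6 remove [tsako] add [lqyeb,cirsr,pcb] -> 13 lines: wywn zjpw cutjc csvuf mumo kqzzm lqyeb cirsr pcb nona ufqoe dgfh ulx
Hunk 5: at line 7 remove [cirsr] add [lfer,lwxyi,oqx] -> 15 lines: wywn zjpw cutjc csvuf mumo kqzzm lqyeb lfer lwxyi oqx pcb nona ufqoe dgfh ulx
Hunk 6: at line 9 remove [oqx] add [wonh] -> 15 lines: wywn zjpw cutjc csvuf mumo kqzzm lqyeb lfer lwxyi wonh pcb nona ufqoe dgfh ulx
Final line count: 15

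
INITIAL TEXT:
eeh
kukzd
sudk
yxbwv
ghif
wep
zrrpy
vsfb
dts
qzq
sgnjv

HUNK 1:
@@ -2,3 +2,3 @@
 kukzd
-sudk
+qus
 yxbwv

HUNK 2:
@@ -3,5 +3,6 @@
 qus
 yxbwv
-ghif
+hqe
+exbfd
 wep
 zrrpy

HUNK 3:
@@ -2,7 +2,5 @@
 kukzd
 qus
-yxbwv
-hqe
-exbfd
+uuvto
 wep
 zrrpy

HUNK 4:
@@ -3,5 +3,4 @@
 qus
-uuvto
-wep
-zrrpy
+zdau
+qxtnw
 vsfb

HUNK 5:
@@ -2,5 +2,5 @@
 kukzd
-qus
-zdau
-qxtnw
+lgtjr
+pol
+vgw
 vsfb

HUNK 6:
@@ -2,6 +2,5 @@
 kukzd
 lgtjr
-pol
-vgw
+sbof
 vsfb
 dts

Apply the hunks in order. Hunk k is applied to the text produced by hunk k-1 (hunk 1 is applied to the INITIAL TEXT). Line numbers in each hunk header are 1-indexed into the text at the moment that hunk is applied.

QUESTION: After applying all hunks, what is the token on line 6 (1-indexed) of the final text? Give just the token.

Answer: dts

Derivation:
Hunk 1: at line 2 remove [sudk] add [qus] -> 11 lines: eeh kukzd qus yxbwv ghif wep zrrpy vsfb dts qzq sgnjv
Hunk 2: at line 3 remove [ghif] add [hqe,exbfd] -> 12 lines: eeh kukzd qus yxbwv hqe exbfd wep zrrpy vsfb dts qzq sgnjv
Hunk 3: at line 2 remove [yxbwv,hqe,exbfd] add [uuvto] -> 10 lines: eeh kukzd qus uuvto wep zrrpy vsfb dts qzq sgnjv
Hunk 4: at line 3 remove [uuvto,wep,zrrpy] add [zdau,qxtnw] -> 9 lines: eeh kukzd qus zdau qxtnw vsfb dts qzq sgnjv
Hunk 5: at line 2 remove [qus,zdau,qxtnw] add [lgtjr,pol,vgw] -> 9 lines: eeh kukzd lgtjr pol vgw vsfb dts qzq sgnjv
Hunk 6: at line 2 remove [pol,vgw] add [sbof] -> 8 lines: eeh kukzd lgtjr sbof vsfb dts qzq sgnjv
Final line 6: dts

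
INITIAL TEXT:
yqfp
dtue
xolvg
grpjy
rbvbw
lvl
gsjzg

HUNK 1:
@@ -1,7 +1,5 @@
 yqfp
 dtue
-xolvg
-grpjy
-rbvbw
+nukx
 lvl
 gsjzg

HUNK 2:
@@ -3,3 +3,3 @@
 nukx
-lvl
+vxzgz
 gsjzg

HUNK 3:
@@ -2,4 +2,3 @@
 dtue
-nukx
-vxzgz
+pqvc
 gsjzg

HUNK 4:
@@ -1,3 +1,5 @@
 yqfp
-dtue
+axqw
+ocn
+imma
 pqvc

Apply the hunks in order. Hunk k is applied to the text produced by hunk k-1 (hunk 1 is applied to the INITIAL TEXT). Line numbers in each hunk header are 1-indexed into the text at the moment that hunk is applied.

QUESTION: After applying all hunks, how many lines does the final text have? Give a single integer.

Answer: 6

Derivation:
Hunk 1: at line 1 remove [xolvg,grpjy,rbvbw] add [nukx] -> 5 lines: yqfp dtue nukx lvl gsjzg
Hunk 2: at line 3 remove [lvl] add [vxzgz] -> 5 lines: yqfp dtue nukx vxzgz gsjzg
Hunk 3: at line 2 remove [nukx,vxzgz] add [pqvc] -> 4 lines: yqfp dtue pqvc gsjzg
Hunk 4: at line 1 remove [dtue] add [axqw,ocn,imma] -> 6 lines: yqfp axqw ocn imma pqvc gsjzg
Final line count: 6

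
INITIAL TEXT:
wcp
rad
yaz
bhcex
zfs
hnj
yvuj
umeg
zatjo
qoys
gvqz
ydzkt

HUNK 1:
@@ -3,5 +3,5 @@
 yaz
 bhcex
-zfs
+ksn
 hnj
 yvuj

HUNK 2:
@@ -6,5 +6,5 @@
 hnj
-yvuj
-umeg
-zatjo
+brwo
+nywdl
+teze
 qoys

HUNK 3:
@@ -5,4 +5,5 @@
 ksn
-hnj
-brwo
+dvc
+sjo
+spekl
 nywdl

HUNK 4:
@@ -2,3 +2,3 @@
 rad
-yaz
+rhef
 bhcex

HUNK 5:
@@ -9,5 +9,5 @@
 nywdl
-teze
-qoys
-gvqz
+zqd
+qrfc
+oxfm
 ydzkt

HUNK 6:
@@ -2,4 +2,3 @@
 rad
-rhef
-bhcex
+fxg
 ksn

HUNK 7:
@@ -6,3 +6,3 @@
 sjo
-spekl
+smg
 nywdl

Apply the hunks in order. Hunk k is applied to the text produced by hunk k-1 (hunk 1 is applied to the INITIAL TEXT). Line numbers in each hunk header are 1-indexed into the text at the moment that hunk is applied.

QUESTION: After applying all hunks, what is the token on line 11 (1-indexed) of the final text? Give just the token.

Hunk 1: at line 3 remove [zfs] add [ksn] -> 12 lines: wcp rad yaz bhcex ksn hnj yvuj umeg zatjo qoys gvqz ydzkt
Hunk 2: at line 6 remove [yvuj,umeg,zatjo] add [brwo,nywdl,teze] -> 12 lines: wcp rad yaz bhcex ksn hnj brwo nywdl teze qoys gvqz ydzkt
Hunk 3: at line 5 remove [hnj,brwo] add [dvc,sjo,spekl] -> 13 lines: wcp rad yaz bhcex ksn dvc sjo spekl nywdl teze qoys gvqz ydzkt
Hunk 4: at line 2 remove [yaz] add [rhef] -> 13 lines: wcp rad rhef bhcex ksn dvc sjo spekl nywdl teze qoys gvqz ydzkt
Hunk 5: at line 9 remove [teze,qoys,gvqz] add [zqd,qrfc,oxfm] -> 13 lines: wcp rad rhef bhcex ksn dvc sjo spekl nywdl zqd qrfc oxfm ydzkt
Hunk 6: at line 2 remove [rhef,bhcex] add [fxg] -> 12 lines: wcp rad fxg ksn dvc sjo spekl nywdl zqd qrfc oxfm ydzkt
Hunk 7: at line 6 remove [spekl] add [smg] -> 12 lines: wcp rad fxg ksn dvc sjo smg nywdl zqd qrfc oxfm ydzkt
Final line 11: oxfm

Answer: oxfm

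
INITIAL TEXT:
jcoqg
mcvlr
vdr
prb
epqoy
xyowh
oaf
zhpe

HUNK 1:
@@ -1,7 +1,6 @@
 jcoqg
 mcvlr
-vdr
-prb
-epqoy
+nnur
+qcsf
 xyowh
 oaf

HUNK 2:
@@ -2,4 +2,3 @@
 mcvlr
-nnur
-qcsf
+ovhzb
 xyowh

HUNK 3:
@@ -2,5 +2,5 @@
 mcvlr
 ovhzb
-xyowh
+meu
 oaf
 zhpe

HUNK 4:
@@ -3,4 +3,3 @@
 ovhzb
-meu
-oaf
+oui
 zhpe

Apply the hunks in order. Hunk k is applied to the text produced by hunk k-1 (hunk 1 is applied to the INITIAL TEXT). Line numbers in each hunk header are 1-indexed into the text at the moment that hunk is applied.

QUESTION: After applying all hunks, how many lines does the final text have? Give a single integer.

Answer: 5

Derivation:
Hunk 1: at line 1 remove [vdr,prb,epqoy] add [nnur,qcsf] -> 7 lines: jcoqg mcvlr nnur qcsf xyowh oaf zhpe
Hunk 2: at line 2 remove [nnur,qcsf] add [ovhzb] -> 6 lines: jcoqg mcvlr ovhzb xyowh oaf zhpe
Hunk 3: at line 2 remove [xyowh] add [meu] -> 6 lines: jcoqg mcvlr ovhzb meu oaf zhpe
Hunk 4: at line 3 remove [meu,oaf] add [oui] -> 5 lines: jcoqg mcvlr ovhzb oui zhpe
Final line count: 5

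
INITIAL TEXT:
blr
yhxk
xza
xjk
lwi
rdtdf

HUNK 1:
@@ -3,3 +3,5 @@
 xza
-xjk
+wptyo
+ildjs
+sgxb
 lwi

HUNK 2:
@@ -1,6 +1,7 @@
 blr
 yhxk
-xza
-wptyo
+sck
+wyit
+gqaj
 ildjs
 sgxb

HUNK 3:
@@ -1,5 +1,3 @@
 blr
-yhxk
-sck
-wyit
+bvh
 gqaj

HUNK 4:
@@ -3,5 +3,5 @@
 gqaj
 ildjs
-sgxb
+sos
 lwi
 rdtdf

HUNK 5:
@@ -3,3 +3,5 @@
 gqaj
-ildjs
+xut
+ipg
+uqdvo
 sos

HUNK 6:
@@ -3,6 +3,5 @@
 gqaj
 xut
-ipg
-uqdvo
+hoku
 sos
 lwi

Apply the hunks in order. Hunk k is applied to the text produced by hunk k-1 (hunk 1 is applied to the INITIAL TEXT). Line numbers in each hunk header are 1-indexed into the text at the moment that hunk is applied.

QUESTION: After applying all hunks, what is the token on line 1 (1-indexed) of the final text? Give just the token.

Hunk 1: at line 3 remove [xjk] add [wptyo,ildjs,sgxb] -> 8 lines: blr yhxk xza wptyo ildjs sgxb lwi rdtdf
Hunk 2: at line 1 remove [xza,wptyo] add [sck,wyit,gqaj] -> 9 lines: blr yhxk sck wyit gqaj ildjs sgxb lwi rdtdf
Hunk 3: at line 1 remove [yhxk,sck,wyit] add [bvh] -> 7 lines: blr bvh gqaj ildjs sgxb lwi rdtdf
Hunk 4: at line 3 remove [sgxb] add [sos] -> 7 lines: blr bvh gqaj ildjs sos lwi rdtdf
Hunk 5: at line 3 remove [ildjs] add [xut,ipg,uqdvo] -> 9 lines: blr bvh gqaj xut ipg uqdvo sos lwi rdtdf
Hunk 6: at line 3 remove [ipg,uqdvo] add [hoku] -> 8 lines: blr bvh gqaj xut hoku sos lwi rdtdf
Final line 1: blr

Answer: blr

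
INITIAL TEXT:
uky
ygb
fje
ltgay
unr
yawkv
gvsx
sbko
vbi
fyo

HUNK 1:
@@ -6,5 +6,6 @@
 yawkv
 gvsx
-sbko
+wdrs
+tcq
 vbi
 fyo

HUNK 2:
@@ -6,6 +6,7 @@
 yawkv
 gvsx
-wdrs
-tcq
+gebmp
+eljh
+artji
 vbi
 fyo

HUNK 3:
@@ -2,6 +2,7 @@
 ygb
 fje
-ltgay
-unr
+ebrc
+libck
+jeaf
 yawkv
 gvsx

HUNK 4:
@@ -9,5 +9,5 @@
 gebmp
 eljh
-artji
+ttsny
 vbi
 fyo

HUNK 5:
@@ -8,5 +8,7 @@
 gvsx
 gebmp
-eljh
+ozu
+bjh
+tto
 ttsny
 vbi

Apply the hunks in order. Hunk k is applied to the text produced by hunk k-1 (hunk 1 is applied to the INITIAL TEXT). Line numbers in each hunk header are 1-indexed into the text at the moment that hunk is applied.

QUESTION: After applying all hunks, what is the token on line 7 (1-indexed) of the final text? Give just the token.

Answer: yawkv

Derivation:
Hunk 1: at line 6 remove [sbko] add [wdrs,tcq] -> 11 lines: uky ygb fje ltgay unr yawkv gvsx wdrs tcq vbi fyo
Hunk 2: at line 6 remove [wdrs,tcq] add [gebmp,eljh,artji] -> 12 lines: uky ygb fje ltgay unr yawkv gvsx gebmp eljh artji vbi fyo
Hunk 3: at line 2 remove [ltgay,unr] add [ebrc,libck,jeaf] -> 13 lines: uky ygb fje ebrc libck jeaf yawkv gvsx gebmp eljh artji vbi fyo
Hunk 4: at line 9 remove [artji] add [ttsny] -> 13 lines: uky ygb fje ebrc libck jeaf yawkv gvsx gebmp eljh ttsny vbi fyo
Hunk 5: at line 8 remove [eljh] add [ozu,bjh,tto] -> 15 lines: uky ygb fje ebrc libck jeaf yawkv gvsx gebmp ozu bjh tto ttsny vbi fyo
Final line 7: yawkv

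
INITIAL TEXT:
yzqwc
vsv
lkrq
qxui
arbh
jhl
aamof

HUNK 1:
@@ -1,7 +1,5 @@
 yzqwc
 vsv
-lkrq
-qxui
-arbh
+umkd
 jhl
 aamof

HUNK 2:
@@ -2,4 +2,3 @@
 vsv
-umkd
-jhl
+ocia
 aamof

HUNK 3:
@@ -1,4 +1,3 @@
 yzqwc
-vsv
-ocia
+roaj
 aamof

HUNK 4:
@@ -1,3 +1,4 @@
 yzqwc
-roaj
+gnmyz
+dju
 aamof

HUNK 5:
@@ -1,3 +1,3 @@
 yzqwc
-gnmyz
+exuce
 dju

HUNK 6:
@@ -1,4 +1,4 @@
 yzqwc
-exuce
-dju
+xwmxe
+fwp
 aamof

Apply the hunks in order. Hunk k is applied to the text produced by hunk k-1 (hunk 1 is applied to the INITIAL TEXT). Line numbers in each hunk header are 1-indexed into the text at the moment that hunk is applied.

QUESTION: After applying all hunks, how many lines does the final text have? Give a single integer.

Hunk 1: at line 1 remove [lkrq,qxui,arbh] add [umkd] -> 5 lines: yzqwc vsv umkd jhl aamof
Hunk 2: at line 2 remove [umkd,jhl] add [ocia] -> 4 lines: yzqwc vsv ocia aamof
Hunk 3: at line 1 remove [vsv,ocia] add [roaj] -> 3 lines: yzqwc roaj aamof
Hunk 4: at line 1 remove [roaj] add [gnmyz,dju] -> 4 lines: yzqwc gnmyz dju aamof
Hunk 5: at line 1 remove [gnmyz] add [exuce] -> 4 lines: yzqwc exuce dju aamof
Hunk 6: at line 1 remove [exuce,dju] add [xwmxe,fwp] -> 4 lines: yzqwc xwmxe fwp aamof
Final line count: 4

Answer: 4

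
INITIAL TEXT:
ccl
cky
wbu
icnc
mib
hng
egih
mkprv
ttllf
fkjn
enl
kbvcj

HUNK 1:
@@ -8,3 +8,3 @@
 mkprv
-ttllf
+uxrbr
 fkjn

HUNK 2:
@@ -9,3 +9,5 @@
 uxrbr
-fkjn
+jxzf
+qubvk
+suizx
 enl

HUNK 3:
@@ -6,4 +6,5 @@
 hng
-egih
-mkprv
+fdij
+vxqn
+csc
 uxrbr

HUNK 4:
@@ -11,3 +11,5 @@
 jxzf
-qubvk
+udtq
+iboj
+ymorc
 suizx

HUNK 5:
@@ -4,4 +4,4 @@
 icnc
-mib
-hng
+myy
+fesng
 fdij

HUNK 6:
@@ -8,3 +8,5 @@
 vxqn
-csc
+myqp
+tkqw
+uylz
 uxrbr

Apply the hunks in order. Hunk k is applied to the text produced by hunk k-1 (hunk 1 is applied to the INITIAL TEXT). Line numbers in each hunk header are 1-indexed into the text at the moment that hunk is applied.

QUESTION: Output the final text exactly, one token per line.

Answer: ccl
cky
wbu
icnc
myy
fesng
fdij
vxqn
myqp
tkqw
uylz
uxrbr
jxzf
udtq
iboj
ymorc
suizx
enl
kbvcj

Derivation:
Hunk 1: at line 8 remove [ttllf] add [uxrbr] -> 12 lines: ccl cky wbu icnc mib hng egih mkprv uxrbr fkjn enl kbvcj
Hunk 2: at line 9 remove [fkjn] add [jxzf,qubvk,suizx] -> 14 lines: ccl cky wbu icnc mib hng egih mkprv uxrbr jxzf qubvk suizx enl kbvcj
Hunk 3: at line 6 remove [egih,mkprv] add [fdij,vxqn,csc] -> 15 lines: ccl cky wbu icnc mib hng fdij vxqn csc uxrbr jxzf qubvk suizx enl kbvcj
Hunk 4: at line 11 remove [qubvk] add [udtq,iboj,ymorc] -> 17 lines: ccl cky wbu icnc mib hng fdij vxqn csc uxrbr jxzf udtq iboj ymorc suizx enl kbvcj
Hunk 5: at line 4 remove [mib,hng] add [myy,fesng] -> 17 lines: ccl cky wbu icnc myy fesng fdij vxqn csc uxrbr jxzf udtq iboj ymorc suizx enl kbvcj
Hunk 6: at line 8 remove [csc] add [myqp,tkqw,uylz] -> 19 lines: ccl cky wbu icnc myy fesng fdij vxqn myqp tkqw uylz uxrbr jxzf udtq iboj ymorc suizx enl kbvcj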